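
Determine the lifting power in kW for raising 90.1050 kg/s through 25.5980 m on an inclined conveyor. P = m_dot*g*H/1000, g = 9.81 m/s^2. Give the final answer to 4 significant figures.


P = 90.1050 * 9.81 * 25.5980 / 1000
P = 22.63 kW


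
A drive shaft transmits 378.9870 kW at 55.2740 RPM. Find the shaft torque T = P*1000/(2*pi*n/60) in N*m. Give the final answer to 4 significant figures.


omega = 2*pi*55.2740/60 = 5.78828 rad/s
T = 378.9870*1000 / 5.78828
T = 65470 N*m


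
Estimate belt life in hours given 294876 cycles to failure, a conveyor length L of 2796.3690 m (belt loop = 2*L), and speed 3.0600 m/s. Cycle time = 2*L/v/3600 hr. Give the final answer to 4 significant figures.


cycle_time = 2 * 2796.3690 / 3.0600 / 3600 = 0.507692 hr
life = 294876 * 0.507692 = 149700 hours


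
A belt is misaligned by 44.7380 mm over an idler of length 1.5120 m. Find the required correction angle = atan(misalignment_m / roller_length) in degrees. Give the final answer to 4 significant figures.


misalign_m = 44.7380 / 1000 = 0.044738 m
angle = atan(0.044738 / 1.5120)
angle = 1.695 deg


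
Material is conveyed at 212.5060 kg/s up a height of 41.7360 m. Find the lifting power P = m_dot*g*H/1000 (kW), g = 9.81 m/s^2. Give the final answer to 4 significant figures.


P = 212.5060 * 9.81 * 41.7360 / 1000
P = 87.01 kW


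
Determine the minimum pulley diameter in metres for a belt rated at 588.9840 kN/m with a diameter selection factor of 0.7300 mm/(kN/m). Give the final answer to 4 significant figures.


D = 588.9840 * 0.7300 / 1000
D = 0.4300 m


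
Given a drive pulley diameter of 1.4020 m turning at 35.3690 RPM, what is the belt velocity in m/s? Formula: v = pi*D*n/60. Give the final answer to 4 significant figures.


v = pi * 1.4020 * 35.3690 / 60
v = 2.596 m/s


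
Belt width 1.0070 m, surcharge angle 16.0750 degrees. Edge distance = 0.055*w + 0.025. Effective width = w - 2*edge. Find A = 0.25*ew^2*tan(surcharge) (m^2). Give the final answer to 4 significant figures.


edge = 0.055*1.0070 + 0.025 = 0.080385 m
ew = 1.0070 - 2*0.080385 = 0.84623 m
A = 0.25 * 0.84623^2 * tan(16.0750 deg)
A = 0.05159 m^2


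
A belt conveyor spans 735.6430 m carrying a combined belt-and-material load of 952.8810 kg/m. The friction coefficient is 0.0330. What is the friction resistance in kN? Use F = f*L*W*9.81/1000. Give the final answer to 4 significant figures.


F = 0.0330 * 735.6430 * 952.8810 * 9.81 / 1000
F = 226.9 kN


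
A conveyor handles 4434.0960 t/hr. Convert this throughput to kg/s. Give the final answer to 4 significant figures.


m_dot = 4434.0960 * 1000 / 3600
m_dot = 1232 kg/s


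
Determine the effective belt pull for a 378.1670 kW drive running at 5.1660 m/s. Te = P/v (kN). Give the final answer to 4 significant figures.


Te = P / v = 378.1670 / 5.1660
Te = 73.20 kN


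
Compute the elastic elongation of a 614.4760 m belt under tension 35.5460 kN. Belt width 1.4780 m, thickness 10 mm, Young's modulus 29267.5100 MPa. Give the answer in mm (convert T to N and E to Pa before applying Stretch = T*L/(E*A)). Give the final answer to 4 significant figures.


A = 1.4780 * 0.01 = 0.01478 m^2
Stretch = 35.5460*1000 * 614.4760 / (29267.5100e6 * 0.01478) * 1000
Stretch = 50.49 mm


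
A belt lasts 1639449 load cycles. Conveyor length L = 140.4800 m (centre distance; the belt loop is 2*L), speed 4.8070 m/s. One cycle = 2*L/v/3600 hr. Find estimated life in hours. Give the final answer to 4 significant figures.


cycle_time = 2 * 140.4800 / 4.8070 / 3600 = 0.0162356 hr
life = 1639449 * 0.0162356 = 26620 hours


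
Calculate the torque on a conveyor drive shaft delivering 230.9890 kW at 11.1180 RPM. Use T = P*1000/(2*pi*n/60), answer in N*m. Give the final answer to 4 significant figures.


omega = 2*pi*11.1180/60 = 1.16427 rad/s
T = 230.9890*1000 / 1.16427
T = 198400 N*m


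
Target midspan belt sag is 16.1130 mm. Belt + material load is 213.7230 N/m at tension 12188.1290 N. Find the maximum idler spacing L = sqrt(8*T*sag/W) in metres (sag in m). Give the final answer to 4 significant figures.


sag = 16.1130/1000 = 0.016113 m
L = sqrt(8 * 12188.1290 * 0.016113 / 213.7230)
L = 2.711 m


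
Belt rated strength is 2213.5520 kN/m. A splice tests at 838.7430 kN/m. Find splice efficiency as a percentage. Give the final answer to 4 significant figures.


Eff = 838.7430 / 2213.5520 * 100
Eff = 37.89 %


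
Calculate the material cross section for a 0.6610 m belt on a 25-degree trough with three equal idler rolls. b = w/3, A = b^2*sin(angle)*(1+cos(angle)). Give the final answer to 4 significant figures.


b = 0.6610/3 = 0.220333 m
A = 0.220333^2 * sin(25 deg) * (1 + cos(25 deg))
A = 0.03911 m^2


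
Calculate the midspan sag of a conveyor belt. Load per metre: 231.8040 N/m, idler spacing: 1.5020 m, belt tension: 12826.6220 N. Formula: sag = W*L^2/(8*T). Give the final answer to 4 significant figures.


sag = 231.8040 * 1.5020^2 / (8 * 12826.6220)
sag = 0.005096 m


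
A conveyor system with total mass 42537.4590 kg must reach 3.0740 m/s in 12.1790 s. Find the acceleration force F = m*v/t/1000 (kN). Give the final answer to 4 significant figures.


F = 42537.4590 * 3.0740 / 12.1790 / 1000
F = 10.74 kN


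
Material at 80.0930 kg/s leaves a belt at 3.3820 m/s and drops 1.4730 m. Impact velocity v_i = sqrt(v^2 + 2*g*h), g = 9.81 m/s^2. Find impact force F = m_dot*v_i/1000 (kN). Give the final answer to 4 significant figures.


v_i = sqrt(3.3820^2 + 2*9.81*1.4730) = 6.35123 m/s
F = 80.0930 * 6.35123 / 1000
F = 0.5087 kN


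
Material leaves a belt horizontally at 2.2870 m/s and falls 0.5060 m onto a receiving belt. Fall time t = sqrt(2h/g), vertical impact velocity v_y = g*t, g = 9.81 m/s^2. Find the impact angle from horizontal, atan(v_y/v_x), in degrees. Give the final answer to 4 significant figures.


t = sqrt(2*0.5060/9.81) = 0.321185 s
v_y = 9.81 * 0.321185 = 3.15082 m/s
angle = atan(3.15082 / 2.2870) = 54.03 deg


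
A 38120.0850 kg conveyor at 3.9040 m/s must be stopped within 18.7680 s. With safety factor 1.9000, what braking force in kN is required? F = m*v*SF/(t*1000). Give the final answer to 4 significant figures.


F = 38120.0850 * 3.9040 / 18.7680 * 1.9000 / 1000
F = 15.07 kN


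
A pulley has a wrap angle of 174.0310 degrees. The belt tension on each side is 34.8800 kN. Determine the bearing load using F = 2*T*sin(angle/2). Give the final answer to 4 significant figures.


F = 2 * 34.8800 * sin(174.0310/2 deg)
F = 69.67 kN


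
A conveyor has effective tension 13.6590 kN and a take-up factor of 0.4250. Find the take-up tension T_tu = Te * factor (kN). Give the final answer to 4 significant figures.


T_tu = 13.6590 * 0.4250
T_tu = 5.805 kN


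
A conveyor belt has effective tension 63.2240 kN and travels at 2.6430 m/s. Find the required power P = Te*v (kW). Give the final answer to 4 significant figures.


P = Te * v = 63.2240 * 2.6430
P = 167.1 kW


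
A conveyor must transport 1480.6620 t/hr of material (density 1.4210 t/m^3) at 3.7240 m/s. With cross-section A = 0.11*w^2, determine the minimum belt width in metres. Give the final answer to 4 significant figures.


A_req = 1480.6620 / (3.7240 * 1.4210 * 3600) = 0.077723 m^2
w = sqrt(0.077723 / 0.11)
w = 0.8406 m


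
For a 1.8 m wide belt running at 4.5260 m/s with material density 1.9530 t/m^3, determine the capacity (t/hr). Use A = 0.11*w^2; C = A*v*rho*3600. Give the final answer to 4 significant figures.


A = 0.11 * 1.8^2 = 0.3564 m^2
C = 0.3564 * 4.5260 * 1.9530 * 3600
C = 11340 t/hr


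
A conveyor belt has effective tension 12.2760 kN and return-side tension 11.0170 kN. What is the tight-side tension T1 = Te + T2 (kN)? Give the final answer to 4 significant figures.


T1 = Te + T2 = 12.2760 + 11.0170
T1 = 23.29 kN


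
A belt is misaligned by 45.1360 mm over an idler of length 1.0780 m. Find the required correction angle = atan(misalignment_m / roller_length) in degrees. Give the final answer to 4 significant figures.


misalign_m = 45.1360 / 1000 = 0.045136 m
angle = atan(0.045136 / 1.0780)
angle = 2.398 deg


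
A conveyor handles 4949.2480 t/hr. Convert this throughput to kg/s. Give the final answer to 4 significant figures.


m_dot = 4949.2480 * 1000 / 3600
m_dot = 1375 kg/s


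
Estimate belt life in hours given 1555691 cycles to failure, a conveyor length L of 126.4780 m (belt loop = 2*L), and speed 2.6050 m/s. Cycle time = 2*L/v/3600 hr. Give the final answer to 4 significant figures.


cycle_time = 2 * 126.4780 / 2.6050 / 3600 = 0.0269733 hr
life = 1555691 * 0.0269733 = 41960 hours


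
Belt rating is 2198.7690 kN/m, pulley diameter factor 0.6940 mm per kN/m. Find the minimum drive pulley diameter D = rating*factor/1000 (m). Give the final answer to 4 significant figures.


D = 2198.7690 * 0.6940 / 1000
D = 1.526 m


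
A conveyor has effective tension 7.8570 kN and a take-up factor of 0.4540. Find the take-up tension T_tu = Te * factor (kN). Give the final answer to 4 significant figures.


T_tu = 7.8570 * 0.4540
T_tu = 3.567 kN


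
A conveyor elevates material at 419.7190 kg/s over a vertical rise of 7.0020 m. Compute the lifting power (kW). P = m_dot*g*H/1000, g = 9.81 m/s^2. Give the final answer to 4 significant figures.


P = 419.7190 * 9.81 * 7.0020 / 1000
P = 28.83 kW


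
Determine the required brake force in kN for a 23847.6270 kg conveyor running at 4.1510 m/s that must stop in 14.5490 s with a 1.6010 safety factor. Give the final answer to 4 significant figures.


F = 23847.6270 * 4.1510 / 14.5490 * 1.6010 / 1000
F = 10.89 kN


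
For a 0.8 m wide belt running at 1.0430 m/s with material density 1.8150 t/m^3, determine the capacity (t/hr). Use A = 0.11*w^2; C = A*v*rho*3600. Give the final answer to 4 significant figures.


A = 0.11 * 0.8^2 = 0.0704 m^2
C = 0.0704 * 1.0430 * 1.8150 * 3600
C = 479.8 t/hr


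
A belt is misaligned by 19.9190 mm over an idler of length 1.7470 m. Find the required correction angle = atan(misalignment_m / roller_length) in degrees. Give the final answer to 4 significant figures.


misalign_m = 19.9190 / 1000 = 0.019919 m
angle = atan(0.019919 / 1.7470)
angle = 0.6532 deg


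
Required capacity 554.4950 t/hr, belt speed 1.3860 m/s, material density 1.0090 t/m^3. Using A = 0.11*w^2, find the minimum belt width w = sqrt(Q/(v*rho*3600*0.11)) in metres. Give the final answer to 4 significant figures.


A_req = 554.4950 / (1.3860 * 1.0090 * 3600) = 0.110139 m^2
w = sqrt(0.110139 / 0.11)
w = 1.001 m


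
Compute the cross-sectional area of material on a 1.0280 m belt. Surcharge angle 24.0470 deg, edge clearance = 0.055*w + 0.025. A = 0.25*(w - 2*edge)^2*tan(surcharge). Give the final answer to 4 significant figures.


edge = 0.055*1.0280 + 0.025 = 0.08154 m
ew = 1.0280 - 2*0.08154 = 0.86492 m
A = 0.25 * 0.86492^2 * tan(24.0470 deg)
A = 0.08345 m^2


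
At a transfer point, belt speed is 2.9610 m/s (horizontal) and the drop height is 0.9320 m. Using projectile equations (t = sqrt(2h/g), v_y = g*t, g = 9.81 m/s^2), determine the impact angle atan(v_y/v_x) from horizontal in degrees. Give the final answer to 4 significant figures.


t = sqrt(2*0.9320/9.81) = 0.435902 s
v_y = 9.81 * 0.435902 = 4.2762 m/s
angle = atan(4.2762 / 2.9610) = 55.30 deg


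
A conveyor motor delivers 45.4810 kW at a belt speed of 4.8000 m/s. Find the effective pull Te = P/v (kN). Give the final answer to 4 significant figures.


Te = P / v = 45.4810 / 4.8000
Te = 9.475 kN


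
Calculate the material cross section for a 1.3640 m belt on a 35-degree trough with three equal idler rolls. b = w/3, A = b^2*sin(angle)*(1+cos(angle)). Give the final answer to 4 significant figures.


b = 1.3640/3 = 0.454667 m
A = 0.454667^2 * sin(35 deg) * (1 + cos(35 deg))
A = 0.2157 m^2


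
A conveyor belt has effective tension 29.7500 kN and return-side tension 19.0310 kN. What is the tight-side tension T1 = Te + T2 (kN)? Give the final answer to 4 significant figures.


T1 = Te + T2 = 29.7500 + 19.0310
T1 = 48.78 kN


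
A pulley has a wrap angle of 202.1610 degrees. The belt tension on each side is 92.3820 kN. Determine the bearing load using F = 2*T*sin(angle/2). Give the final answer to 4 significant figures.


F = 2 * 92.3820 * sin(202.1610/2 deg)
F = 181.3 kN


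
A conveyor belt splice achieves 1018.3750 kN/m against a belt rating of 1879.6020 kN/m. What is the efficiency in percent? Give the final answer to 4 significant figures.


Eff = 1018.3750 / 1879.6020 * 100
Eff = 54.18 %


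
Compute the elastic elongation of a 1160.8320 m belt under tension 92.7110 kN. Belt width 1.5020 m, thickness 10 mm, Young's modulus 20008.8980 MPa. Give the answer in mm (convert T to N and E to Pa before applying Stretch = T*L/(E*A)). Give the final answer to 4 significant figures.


A = 1.5020 * 0.01 = 0.01502 m^2
Stretch = 92.7110*1000 * 1160.8320 / (20008.8980e6 * 0.01502) * 1000
Stretch = 358.1 mm


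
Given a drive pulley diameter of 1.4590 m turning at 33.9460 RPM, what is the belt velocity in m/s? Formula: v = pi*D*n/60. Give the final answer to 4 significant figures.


v = pi * 1.4590 * 33.9460 / 60
v = 2.593 m/s


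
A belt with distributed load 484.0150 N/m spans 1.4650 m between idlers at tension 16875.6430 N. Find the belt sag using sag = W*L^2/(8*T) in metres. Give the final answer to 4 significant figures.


sag = 484.0150 * 1.4650^2 / (8 * 16875.6430)
sag = 0.007695 m


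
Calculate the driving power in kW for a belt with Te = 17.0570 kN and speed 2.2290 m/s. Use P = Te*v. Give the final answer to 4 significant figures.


P = Te * v = 17.0570 * 2.2290
P = 38.02 kW


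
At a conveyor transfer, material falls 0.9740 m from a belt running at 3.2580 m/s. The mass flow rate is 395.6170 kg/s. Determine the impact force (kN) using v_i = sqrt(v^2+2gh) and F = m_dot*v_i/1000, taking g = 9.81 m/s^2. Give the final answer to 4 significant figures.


v_i = sqrt(3.2580^2 + 2*9.81*0.9740) = 5.45201 m/s
F = 395.6170 * 5.45201 / 1000
F = 2.157 kN


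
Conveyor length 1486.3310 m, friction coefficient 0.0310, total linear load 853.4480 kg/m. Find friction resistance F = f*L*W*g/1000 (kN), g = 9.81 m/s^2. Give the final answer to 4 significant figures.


F = 0.0310 * 1486.3310 * 853.4480 * 9.81 / 1000
F = 385.8 kN


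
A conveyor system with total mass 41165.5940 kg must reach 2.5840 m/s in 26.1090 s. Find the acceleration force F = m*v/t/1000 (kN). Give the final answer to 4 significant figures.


F = 41165.5940 * 2.5840 / 26.1090 / 1000
F = 4.074 kN


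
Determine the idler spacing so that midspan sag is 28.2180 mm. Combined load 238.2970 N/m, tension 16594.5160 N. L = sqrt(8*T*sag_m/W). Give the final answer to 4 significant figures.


sag = 28.2180/1000 = 0.028218 m
L = sqrt(8 * 16594.5160 * 0.028218 / 238.2970)
L = 3.965 m


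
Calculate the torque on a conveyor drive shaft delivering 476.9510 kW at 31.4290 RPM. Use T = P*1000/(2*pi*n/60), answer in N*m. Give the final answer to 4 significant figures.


omega = 2*pi*31.4290/60 = 3.29124 rad/s
T = 476.9510*1000 / 3.29124
T = 144900 N*m


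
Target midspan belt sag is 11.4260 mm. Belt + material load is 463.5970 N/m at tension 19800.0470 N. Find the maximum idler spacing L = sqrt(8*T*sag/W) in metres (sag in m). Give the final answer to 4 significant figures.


sag = 11.4260/1000 = 0.011426 m
L = sqrt(8 * 19800.0470 * 0.011426 / 463.5970)
L = 1.976 m


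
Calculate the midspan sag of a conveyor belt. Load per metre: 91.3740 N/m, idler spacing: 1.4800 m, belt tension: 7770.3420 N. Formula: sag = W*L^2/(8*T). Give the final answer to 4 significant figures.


sag = 91.3740 * 1.4800^2 / (8 * 7770.3420)
sag = 0.003220 m


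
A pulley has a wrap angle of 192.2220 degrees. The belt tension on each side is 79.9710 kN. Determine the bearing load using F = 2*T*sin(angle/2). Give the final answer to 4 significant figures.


F = 2 * 79.9710 * sin(192.2220/2 deg)
F = 159.0 kN


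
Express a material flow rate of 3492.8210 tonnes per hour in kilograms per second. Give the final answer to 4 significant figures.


m_dot = 3492.8210 * 1000 / 3600
m_dot = 970.2 kg/s


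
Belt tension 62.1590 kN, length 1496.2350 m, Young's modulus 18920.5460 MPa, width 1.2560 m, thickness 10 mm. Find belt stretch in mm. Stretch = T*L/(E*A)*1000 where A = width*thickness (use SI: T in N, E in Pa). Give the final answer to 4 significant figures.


A = 1.2560 * 0.01 = 0.01256 m^2
Stretch = 62.1590*1000 * 1496.2350 / (18920.5460e6 * 0.01256) * 1000
Stretch = 391.4 mm


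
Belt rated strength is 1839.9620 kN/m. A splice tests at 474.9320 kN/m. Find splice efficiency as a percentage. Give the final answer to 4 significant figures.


Eff = 474.9320 / 1839.9620 * 100
Eff = 25.81 %


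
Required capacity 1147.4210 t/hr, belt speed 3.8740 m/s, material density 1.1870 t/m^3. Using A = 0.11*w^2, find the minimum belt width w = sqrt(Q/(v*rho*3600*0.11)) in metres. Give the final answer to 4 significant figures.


A_req = 1147.4210 / (3.8740 * 1.1870 * 3600) = 0.0693122 m^2
w = sqrt(0.0693122 / 0.11)
w = 0.7938 m


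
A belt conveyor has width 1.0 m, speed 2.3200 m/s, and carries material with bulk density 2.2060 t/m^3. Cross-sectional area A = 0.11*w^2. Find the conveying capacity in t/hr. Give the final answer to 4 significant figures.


A = 0.11 * 1.0^2 = 0.11 m^2
C = 0.11 * 2.3200 * 2.2060 * 3600
C = 2027 t/hr


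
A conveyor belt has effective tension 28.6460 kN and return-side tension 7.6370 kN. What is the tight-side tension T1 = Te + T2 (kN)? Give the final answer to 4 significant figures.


T1 = Te + T2 = 28.6460 + 7.6370
T1 = 36.28 kN


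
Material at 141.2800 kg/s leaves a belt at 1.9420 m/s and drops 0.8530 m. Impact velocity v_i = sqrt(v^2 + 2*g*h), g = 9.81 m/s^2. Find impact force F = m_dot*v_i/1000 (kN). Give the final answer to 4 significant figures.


v_i = sqrt(1.9420^2 + 2*9.81*0.8530) = 4.52849 m/s
F = 141.2800 * 4.52849 / 1000
F = 0.6398 kN


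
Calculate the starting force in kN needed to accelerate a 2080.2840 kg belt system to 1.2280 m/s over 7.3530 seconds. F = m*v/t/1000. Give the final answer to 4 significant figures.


F = 2080.2840 * 1.2280 / 7.3530 / 1000
F = 0.3474 kN


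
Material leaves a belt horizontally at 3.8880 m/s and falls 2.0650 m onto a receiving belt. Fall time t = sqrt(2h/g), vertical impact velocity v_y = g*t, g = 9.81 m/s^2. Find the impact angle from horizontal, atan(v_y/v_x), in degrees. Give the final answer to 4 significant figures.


t = sqrt(2*2.0650/9.81) = 0.648844 s
v_y = 9.81 * 0.648844 = 6.36516 m/s
angle = atan(6.36516 / 3.8880) = 58.58 deg


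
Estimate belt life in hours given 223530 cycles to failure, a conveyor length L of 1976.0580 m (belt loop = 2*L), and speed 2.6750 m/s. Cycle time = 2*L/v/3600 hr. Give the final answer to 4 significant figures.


cycle_time = 2 * 1976.0580 / 2.6750 / 3600 = 0.410396 hr
life = 223530 * 0.410396 = 91740 hours


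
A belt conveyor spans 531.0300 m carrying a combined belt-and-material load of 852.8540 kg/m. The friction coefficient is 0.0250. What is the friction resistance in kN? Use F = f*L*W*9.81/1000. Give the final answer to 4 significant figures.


F = 0.0250 * 531.0300 * 852.8540 * 9.81 / 1000
F = 111.1 kN


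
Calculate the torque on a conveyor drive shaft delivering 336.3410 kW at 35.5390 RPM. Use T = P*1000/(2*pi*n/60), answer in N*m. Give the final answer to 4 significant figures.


omega = 2*pi*35.5390/60 = 3.72164 rad/s
T = 336.3410*1000 / 3.72164
T = 90370 N*m


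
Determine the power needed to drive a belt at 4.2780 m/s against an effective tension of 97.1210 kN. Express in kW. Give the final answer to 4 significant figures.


P = Te * v = 97.1210 * 4.2780
P = 415.5 kW


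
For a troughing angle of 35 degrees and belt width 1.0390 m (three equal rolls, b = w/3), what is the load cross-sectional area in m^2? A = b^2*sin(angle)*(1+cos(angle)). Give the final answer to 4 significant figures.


b = 1.0390/3 = 0.346333 m
A = 0.346333^2 * sin(35 deg) * (1 + cos(35 deg))
A = 0.1252 m^2


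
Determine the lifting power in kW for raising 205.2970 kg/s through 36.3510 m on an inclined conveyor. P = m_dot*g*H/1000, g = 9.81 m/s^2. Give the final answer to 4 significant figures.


P = 205.2970 * 9.81 * 36.3510 / 1000
P = 73.21 kW


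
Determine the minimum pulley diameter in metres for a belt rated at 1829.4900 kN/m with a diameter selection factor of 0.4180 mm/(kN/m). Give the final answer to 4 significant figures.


D = 1829.4900 * 0.4180 / 1000
D = 0.7647 m


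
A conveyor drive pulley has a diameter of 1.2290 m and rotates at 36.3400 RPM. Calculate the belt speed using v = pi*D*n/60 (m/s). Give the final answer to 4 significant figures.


v = pi * 1.2290 * 36.3400 / 60
v = 2.338 m/s


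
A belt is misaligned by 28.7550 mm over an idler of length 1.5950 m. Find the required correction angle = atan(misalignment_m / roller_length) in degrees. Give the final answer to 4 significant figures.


misalign_m = 28.7550 / 1000 = 0.028755 m
angle = atan(0.028755 / 1.5950)
angle = 1.033 deg


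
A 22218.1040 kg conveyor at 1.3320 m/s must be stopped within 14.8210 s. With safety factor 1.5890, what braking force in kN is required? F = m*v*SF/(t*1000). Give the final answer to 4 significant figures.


F = 22218.1040 * 1.3320 / 14.8210 * 1.5890 / 1000
F = 3.173 kN


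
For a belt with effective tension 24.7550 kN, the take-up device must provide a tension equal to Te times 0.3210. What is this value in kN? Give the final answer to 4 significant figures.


T_tu = 24.7550 * 0.3210
T_tu = 7.946 kN


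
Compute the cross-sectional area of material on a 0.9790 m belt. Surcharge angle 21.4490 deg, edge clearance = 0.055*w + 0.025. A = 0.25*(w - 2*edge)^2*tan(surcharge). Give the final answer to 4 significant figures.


edge = 0.055*0.9790 + 0.025 = 0.078845 m
ew = 0.9790 - 2*0.078845 = 0.82131 m
A = 0.25 * 0.82131^2 * tan(21.4490 deg)
A = 0.06625 m^2


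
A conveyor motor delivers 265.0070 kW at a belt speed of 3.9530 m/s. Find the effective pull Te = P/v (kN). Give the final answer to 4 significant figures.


Te = P / v = 265.0070 / 3.9530
Te = 67.04 kN


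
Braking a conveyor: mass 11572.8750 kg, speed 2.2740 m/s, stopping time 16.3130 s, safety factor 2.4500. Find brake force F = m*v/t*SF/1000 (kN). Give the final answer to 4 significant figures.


F = 11572.8750 * 2.2740 / 16.3130 * 2.4500 / 1000
F = 3.952 kN


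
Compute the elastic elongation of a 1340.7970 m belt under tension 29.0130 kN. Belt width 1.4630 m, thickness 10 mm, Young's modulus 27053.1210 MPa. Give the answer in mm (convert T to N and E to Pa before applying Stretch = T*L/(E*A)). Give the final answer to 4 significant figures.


A = 1.4630 * 0.01 = 0.01463 m^2
Stretch = 29.0130*1000 * 1340.7970 / (27053.1210e6 * 0.01463) * 1000
Stretch = 98.29 mm


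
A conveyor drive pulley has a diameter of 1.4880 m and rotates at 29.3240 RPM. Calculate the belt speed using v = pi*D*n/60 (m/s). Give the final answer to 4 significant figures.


v = pi * 1.4880 * 29.3240 / 60
v = 2.285 m/s


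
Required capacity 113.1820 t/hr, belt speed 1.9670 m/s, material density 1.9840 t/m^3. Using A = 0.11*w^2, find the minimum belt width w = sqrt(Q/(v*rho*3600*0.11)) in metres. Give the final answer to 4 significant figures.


A_req = 113.1820 / (1.9670 * 1.9840 * 3600) = 0.00805617 m^2
w = sqrt(0.00805617 / 0.11)
w = 0.2706 m


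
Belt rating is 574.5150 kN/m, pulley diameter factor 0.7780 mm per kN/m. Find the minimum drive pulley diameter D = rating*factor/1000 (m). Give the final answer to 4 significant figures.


D = 574.5150 * 0.7780 / 1000
D = 0.4470 m


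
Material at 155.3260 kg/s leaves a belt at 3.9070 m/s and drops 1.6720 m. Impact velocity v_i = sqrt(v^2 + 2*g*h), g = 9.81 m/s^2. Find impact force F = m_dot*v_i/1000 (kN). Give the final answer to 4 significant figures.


v_i = sqrt(3.9070^2 + 2*9.81*1.6720) = 6.9332 m/s
F = 155.3260 * 6.9332 / 1000
F = 1.077 kN


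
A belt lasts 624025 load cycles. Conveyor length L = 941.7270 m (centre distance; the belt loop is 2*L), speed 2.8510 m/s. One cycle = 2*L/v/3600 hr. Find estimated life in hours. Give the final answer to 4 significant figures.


cycle_time = 2 * 941.7270 / 2.8510 / 3600 = 0.183508 hr
life = 624025 * 0.183508 = 114500 hours


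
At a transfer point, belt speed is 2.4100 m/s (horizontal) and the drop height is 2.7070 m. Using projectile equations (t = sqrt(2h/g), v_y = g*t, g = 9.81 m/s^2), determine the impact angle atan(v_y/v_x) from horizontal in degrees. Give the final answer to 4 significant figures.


t = sqrt(2*2.7070/9.81) = 0.74289 s
v_y = 9.81 * 0.74289 = 7.28775 m/s
angle = atan(7.28775 / 2.4100) = 71.70 deg


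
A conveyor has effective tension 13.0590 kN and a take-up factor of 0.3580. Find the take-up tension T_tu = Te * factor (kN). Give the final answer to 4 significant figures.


T_tu = 13.0590 * 0.3580
T_tu = 4.675 kN


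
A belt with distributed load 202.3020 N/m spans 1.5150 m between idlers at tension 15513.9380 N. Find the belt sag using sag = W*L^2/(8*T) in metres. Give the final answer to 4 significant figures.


sag = 202.3020 * 1.5150^2 / (8 * 15513.9380)
sag = 0.003741 m


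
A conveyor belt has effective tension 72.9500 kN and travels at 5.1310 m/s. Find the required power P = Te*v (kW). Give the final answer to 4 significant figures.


P = Te * v = 72.9500 * 5.1310
P = 374.3 kW


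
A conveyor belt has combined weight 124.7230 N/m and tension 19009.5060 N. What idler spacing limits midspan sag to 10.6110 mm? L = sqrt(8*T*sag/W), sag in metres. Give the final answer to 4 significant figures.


sag = 10.6110/1000 = 0.010611 m
L = sqrt(8 * 19009.5060 * 0.010611 / 124.7230)
L = 3.597 m


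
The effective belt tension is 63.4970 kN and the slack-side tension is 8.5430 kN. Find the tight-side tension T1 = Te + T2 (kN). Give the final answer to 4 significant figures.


T1 = Te + T2 = 63.4970 + 8.5430
T1 = 72.04 kN


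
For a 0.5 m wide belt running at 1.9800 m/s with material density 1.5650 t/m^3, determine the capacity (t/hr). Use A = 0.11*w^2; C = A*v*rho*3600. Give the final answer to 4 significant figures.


A = 0.11 * 0.5^2 = 0.0275 m^2
C = 0.0275 * 1.9800 * 1.5650 * 3600
C = 306.8 t/hr


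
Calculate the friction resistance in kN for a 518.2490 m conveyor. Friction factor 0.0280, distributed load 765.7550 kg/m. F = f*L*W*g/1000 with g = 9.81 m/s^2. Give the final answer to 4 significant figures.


F = 0.0280 * 518.2490 * 765.7550 * 9.81 / 1000
F = 109.0 kN


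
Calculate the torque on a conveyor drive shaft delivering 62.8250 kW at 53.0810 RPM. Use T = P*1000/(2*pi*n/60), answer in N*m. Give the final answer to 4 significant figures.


omega = 2*pi*53.0810/60 = 5.55863 rad/s
T = 62.8250*1000 / 5.55863
T = 11300 N*m


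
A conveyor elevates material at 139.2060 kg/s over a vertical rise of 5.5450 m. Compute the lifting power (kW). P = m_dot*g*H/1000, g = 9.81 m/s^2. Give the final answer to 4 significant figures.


P = 139.2060 * 9.81 * 5.5450 / 1000
P = 7.572 kW


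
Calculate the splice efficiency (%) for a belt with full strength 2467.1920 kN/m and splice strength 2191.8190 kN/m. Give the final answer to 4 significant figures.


Eff = 2191.8190 / 2467.1920 * 100
Eff = 88.84 %


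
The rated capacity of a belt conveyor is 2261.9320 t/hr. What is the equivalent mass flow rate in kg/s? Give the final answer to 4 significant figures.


m_dot = 2261.9320 * 1000 / 3600
m_dot = 628.3 kg/s


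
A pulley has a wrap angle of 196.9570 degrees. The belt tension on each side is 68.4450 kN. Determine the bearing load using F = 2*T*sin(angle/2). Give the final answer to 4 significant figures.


F = 2 * 68.4450 * sin(196.9570/2 deg)
F = 135.4 kN


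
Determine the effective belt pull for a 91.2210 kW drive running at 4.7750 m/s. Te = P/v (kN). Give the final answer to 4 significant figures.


Te = P / v = 91.2210 / 4.7750
Te = 19.10 kN


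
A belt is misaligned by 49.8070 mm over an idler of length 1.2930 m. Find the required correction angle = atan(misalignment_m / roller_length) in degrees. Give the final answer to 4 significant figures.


misalign_m = 49.8070 / 1000 = 0.049807 m
angle = atan(0.049807 / 1.2930)
angle = 2.206 deg


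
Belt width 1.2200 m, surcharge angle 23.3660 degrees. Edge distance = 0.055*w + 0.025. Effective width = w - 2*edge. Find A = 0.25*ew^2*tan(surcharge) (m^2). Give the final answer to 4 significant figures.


edge = 0.055*1.2200 + 0.025 = 0.0921 m
ew = 1.2200 - 2*0.0921 = 1.0358 m
A = 0.25 * 1.0358^2 * tan(23.3660 deg)
A = 0.1159 m^2


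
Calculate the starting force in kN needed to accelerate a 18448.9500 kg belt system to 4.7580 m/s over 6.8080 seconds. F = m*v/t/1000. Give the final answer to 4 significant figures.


F = 18448.9500 * 4.7580 / 6.8080 / 1000
F = 12.89 kN


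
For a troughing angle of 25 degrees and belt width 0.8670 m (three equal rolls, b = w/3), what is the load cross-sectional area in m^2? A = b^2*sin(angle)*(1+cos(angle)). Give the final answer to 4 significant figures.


b = 0.8670/3 = 0.289 m
A = 0.289^2 * sin(25 deg) * (1 + cos(25 deg))
A = 0.06729 m^2


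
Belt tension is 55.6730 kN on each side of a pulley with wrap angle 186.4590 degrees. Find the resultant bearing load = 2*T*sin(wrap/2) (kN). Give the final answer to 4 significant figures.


F = 2 * 55.6730 * sin(186.4590/2 deg)
F = 111.2 kN


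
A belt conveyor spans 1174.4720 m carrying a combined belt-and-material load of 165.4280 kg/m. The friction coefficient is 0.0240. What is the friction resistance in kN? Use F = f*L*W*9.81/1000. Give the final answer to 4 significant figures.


F = 0.0240 * 1174.4720 * 165.4280 * 9.81 / 1000
F = 45.74 kN


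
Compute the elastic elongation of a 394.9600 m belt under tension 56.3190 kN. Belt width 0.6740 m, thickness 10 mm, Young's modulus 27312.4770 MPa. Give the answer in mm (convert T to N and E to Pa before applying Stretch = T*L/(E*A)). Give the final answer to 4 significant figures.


A = 0.6740 * 0.01 = 0.00674 m^2
Stretch = 56.3190*1000 * 394.9600 / (27312.4770e6 * 0.00674) * 1000
Stretch = 120.8 mm


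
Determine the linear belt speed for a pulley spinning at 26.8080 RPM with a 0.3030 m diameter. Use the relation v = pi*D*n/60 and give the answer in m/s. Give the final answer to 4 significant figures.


v = pi * 0.3030 * 26.8080 / 60
v = 0.4253 m/s


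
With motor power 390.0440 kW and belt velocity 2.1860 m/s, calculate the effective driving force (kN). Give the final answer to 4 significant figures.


Te = P / v = 390.0440 / 2.1860
Te = 178.4 kN


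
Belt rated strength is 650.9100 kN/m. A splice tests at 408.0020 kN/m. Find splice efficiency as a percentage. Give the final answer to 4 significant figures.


Eff = 408.0020 / 650.9100 * 100
Eff = 62.68 %


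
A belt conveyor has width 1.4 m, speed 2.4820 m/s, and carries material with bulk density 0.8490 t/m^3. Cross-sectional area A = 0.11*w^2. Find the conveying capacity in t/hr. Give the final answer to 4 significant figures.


A = 0.11 * 1.4^2 = 0.2156 m^2
C = 0.2156 * 2.4820 * 0.8490 * 3600
C = 1636 t/hr


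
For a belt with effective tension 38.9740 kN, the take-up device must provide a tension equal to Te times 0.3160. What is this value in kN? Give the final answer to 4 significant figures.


T_tu = 38.9740 * 0.3160
T_tu = 12.32 kN


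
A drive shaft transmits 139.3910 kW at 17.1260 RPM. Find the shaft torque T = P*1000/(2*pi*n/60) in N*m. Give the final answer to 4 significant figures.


omega = 2*pi*17.1260/60 = 1.79343 rad/s
T = 139.3910*1000 / 1.79343
T = 77720 N*m


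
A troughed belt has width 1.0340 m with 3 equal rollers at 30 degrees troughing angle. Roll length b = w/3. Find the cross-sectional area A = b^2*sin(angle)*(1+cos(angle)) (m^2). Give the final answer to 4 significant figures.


b = 1.0340/3 = 0.344667 m
A = 0.344667^2 * sin(30 deg) * (1 + cos(30 deg))
A = 0.1108 m^2


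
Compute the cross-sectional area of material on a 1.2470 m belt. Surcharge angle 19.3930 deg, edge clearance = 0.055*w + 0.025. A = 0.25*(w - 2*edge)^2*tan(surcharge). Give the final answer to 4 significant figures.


edge = 0.055*1.2470 + 0.025 = 0.093585 m
ew = 1.2470 - 2*0.093585 = 1.05983 m
A = 0.25 * 1.05983^2 * tan(19.3930 deg)
A = 0.09885 m^2


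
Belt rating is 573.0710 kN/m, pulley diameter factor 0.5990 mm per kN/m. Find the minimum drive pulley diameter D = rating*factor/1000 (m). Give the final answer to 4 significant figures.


D = 573.0710 * 0.5990 / 1000
D = 0.3433 m


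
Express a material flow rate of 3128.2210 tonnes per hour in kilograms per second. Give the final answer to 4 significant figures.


m_dot = 3128.2210 * 1000 / 3600
m_dot = 869.0 kg/s


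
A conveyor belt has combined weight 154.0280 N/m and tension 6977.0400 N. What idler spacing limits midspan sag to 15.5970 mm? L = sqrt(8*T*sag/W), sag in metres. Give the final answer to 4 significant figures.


sag = 15.5970/1000 = 0.015597 m
L = sqrt(8 * 6977.0400 * 0.015597 / 154.0280)
L = 2.377 m


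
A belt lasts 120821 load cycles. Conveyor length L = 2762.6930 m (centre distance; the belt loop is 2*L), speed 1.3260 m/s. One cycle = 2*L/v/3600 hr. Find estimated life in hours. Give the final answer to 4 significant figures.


cycle_time = 2 * 2762.6930 / 1.3260 / 3600 = 1.15749 hr
life = 120821 * 1.15749 = 139800 hours


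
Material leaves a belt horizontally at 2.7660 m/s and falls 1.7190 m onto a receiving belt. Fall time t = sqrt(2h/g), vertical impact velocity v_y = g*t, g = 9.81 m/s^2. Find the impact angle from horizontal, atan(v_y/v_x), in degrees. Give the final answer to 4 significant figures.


t = sqrt(2*1.7190/9.81) = 0.591996 s
v_y = 9.81 * 0.591996 = 5.80748 m/s
angle = atan(5.80748 / 2.7660) = 64.53 deg


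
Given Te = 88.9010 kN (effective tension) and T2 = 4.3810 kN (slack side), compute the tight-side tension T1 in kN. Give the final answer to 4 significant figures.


T1 = Te + T2 = 88.9010 + 4.3810
T1 = 93.28 kN


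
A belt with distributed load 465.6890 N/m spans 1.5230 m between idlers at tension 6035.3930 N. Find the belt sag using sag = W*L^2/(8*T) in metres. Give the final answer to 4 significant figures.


sag = 465.6890 * 1.5230^2 / (8 * 6035.3930)
sag = 0.02237 m


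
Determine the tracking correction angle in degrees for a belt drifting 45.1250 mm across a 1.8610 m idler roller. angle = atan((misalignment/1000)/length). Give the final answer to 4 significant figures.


misalign_m = 45.1250 / 1000 = 0.045125 m
angle = atan(0.045125 / 1.8610)
angle = 1.389 deg


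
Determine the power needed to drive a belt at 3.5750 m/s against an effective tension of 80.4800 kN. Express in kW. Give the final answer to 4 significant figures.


P = Te * v = 80.4800 * 3.5750
P = 287.7 kW


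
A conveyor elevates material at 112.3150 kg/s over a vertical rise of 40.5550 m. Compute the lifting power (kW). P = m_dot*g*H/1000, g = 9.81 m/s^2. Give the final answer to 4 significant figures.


P = 112.3150 * 9.81 * 40.5550 / 1000
P = 44.68 kW


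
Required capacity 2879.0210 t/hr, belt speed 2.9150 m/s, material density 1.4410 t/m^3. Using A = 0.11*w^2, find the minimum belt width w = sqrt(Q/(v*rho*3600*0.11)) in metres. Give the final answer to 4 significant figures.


A_req = 2879.0210 / (2.9150 * 1.4410 * 3600) = 0.190388 m^2
w = sqrt(0.190388 / 0.11)
w = 1.316 m


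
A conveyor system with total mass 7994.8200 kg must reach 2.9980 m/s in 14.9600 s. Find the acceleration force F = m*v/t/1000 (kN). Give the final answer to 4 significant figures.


F = 7994.8200 * 2.9980 / 14.9600 / 1000
F = 1.602 kN


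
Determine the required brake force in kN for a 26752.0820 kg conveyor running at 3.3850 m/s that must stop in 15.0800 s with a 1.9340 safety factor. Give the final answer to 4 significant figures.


F = 26752.0820 * 3.3850 / 15.0800 * 1.9340 / 1000
F = 11.61 kN


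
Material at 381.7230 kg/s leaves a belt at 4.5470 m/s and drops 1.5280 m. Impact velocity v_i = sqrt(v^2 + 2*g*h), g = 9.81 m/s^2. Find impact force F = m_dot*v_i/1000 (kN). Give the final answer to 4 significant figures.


v_i = sqrt(4.5470^2 + 2*9.81*1.5280) = 7.1172 m/s
F = 381.7230 * 7.1172 / 1000
F = 2.717 kN


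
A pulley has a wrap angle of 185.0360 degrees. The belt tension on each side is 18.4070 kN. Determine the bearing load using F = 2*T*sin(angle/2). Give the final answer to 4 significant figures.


F = 2 * 18.4070 * sin(185.0360/2 deg)
F = 36.78 kN


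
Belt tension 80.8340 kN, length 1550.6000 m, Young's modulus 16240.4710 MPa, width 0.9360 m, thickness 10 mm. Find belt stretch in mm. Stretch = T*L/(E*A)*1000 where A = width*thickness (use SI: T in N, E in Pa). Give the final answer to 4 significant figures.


A = 0.9360 * 0.01 = 0.00936 m^2
Stretch = 80.8340*1000 * 1550.6000 / (16240.4710e6 * 0.00936) * 1000
Stretch = 824.6 mm


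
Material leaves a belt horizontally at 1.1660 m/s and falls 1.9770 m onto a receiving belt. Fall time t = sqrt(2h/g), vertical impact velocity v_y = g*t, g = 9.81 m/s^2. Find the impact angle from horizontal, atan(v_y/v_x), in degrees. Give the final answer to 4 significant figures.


t = sqrt(2*1.9770/9.81) = 0.634869 s
v_y = 9.81 * 0.634869 = 6.22806 m/s
angle = atan(6.22806 / 1.1660) = 79.40 deg


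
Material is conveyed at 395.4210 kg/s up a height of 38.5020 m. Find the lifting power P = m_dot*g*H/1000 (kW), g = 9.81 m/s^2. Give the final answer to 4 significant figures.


P = 395.4210 * 9.81 * 38.5020 / 1000
P = 149.4 kW


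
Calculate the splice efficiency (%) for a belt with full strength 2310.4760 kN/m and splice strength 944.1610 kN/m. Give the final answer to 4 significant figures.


Eff = 944.1610 / 2310.4760 * 100
Eff = 40.86 %


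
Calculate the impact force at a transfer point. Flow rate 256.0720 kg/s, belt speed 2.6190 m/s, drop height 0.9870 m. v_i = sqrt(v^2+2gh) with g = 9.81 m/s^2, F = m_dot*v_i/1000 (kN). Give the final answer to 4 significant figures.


v_i = sqrt(2.6190^2 + 2*9.81*0.9870) = 5.12095 m/s
F = 256.0720 * 5.12095 / 1000
F = 1.311 kN


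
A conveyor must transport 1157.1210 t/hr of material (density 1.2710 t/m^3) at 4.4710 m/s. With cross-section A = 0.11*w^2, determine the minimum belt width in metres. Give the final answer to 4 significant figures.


A_req = 1157.1210 / (4.4710 * 1.2710 * 3600) = 0.0565622 m^2
w = sqrt(0.0565622 / 0.11)
w = 0.7171 m


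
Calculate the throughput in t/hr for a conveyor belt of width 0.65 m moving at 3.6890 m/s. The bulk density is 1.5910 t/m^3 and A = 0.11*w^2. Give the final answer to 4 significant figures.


A = 0.11 * 0.65^2 = 0.046475 m^2
C = 0.046475 * 3.6890 * 1.5910 * 3600
C = 982.0 t/hr


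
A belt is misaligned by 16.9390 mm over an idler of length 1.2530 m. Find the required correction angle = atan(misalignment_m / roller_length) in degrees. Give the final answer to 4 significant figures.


misalign_m = 16.9390 / 1000 = 0.016939 m
angle = atan(0.016939 / 1.2530)
angle = 0.7745 deg


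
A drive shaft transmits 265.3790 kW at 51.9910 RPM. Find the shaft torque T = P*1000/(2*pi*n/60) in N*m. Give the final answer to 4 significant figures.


omega = 2*pi*51.9910/60 = 5.44448 rad/s
T = 265.3790*1000 / 5.44448
T = 48740 N*m


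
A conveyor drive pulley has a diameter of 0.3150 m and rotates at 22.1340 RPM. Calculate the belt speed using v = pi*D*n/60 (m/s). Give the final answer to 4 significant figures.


v = pi * 0.3150 * 22.1340 / 60
v = 0.3651 m/s


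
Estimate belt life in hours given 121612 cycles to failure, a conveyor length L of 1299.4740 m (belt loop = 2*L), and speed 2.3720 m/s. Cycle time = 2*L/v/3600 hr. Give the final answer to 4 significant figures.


cycle_time = 2 * 1299.4740 / 2.3720 / 3600 = 0.304355 hr
life = 121612 * 0.304355 = 37010 hours
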